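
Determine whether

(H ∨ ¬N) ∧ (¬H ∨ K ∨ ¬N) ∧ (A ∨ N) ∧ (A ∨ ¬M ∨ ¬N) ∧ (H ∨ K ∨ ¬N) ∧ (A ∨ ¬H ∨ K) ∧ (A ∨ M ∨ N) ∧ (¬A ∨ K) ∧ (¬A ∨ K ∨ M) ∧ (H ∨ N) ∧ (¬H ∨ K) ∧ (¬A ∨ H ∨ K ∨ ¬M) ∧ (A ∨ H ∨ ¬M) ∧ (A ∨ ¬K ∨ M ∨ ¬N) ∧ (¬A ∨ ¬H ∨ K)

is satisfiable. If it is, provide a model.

H = True; A = True; N = True; M = False; K = True

Try H = False:
  (H ∨ ¬N) forces N = False.
  clause (H ∨ N) is falsified — backtrack.
So H = True.
  then (¬H ∨ K) forces K = True.
Set A = True.
Set N = True.
Set M = False.
All clauses satisfied.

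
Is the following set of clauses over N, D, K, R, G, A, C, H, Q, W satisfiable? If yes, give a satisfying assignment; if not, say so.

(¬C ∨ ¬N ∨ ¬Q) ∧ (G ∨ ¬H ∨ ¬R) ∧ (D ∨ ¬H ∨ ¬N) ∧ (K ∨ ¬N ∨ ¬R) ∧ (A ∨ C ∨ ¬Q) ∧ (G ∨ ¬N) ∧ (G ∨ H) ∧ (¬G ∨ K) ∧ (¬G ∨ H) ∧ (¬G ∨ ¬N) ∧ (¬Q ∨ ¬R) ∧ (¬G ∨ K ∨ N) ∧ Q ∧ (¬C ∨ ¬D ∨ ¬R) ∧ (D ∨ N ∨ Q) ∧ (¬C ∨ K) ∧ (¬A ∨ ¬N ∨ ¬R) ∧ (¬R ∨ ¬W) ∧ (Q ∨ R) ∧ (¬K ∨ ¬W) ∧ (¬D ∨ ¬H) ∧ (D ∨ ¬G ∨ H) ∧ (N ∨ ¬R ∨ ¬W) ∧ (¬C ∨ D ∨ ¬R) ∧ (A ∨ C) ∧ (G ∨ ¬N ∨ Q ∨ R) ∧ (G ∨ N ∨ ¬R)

Unit clause (Q) forces Q = True.
In (¬Q ∨ ¬R) only ¬R is left, so R = False.
Try N = True:
  (¬C ∨ ¬N ∨ ¬Q) forces C = False.
  (A ∨ C ∨ ¬Q) forces A = True.
  (G ∨ ¬N) forces G = True.
  clause (¬G ∨ ¬N) is falsified — backtrack.
So N = False.
Set D = False.
Set K = True.
  then (¬K ∨ ¬W) forces W = False.
Set G = True.
  then (¬G ∨ H) forces H = True.
Set A = True.
Set C = True.
All clauses satisfied.

N: False; D: False; K: True; R: False; G: True; A: True; C: True; H: True; Q: True; W: False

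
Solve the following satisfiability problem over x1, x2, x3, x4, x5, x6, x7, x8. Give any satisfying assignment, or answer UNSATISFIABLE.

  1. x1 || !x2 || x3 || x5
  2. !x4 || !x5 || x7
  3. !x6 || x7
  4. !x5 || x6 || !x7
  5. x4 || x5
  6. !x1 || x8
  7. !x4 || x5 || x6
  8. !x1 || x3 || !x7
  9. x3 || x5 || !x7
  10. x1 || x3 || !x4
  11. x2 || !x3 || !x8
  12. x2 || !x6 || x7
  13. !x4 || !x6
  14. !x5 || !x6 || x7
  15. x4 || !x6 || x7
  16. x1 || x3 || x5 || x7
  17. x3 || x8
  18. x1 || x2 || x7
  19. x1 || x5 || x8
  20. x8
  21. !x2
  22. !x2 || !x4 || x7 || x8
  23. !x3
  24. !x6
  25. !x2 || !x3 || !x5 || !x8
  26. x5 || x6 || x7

x1: True; x2: False; x3: False; x4: False; x5: True; x6: False; x7: False; x8: True

Unit clause (x8) forces x8 = True.
Unit clause (!x2) forces x2 = False.
Unit clause (!x3) forces x3 = False.
Unit clause (!x6) forces x6 = False.
Set x1 = True.
  then (!x1 || x3 || !x7) forces x7 = False.
  then (x5 || x6 || x7) forces x5 = True.
  then (!x4 || !x5 || x7) forces x4 = False.
All clauses satisfied.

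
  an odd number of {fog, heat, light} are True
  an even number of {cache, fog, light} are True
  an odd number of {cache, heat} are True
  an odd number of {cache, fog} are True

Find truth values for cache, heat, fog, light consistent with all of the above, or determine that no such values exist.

cache: True, heat: False, fog: False, light: True

{fog, heat, light}: 1 true → odd ✓
{cache, fog, light}: 2 true → even ✓
{cache, heat}: 1 true → odd ✓
{cache, fog}: 1 true → odd ✓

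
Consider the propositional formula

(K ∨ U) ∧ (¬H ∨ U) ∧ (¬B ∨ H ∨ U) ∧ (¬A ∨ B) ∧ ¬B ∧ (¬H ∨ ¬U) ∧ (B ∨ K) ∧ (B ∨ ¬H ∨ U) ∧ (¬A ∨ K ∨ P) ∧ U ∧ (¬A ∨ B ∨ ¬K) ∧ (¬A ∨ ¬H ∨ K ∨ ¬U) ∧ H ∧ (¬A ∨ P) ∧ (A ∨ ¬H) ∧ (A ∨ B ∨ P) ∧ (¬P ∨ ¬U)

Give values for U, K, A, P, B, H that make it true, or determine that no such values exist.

Case H = True:
  (¬H ∨ U) forces U = True.
  Clause (¬H ∨ ¬U) is falsified — contradiction.
Case H = False:
  Clause (H) is falsified — contradiction.
Both cases fail, so the formula is unsatisfiable.

UNSATISFIABLE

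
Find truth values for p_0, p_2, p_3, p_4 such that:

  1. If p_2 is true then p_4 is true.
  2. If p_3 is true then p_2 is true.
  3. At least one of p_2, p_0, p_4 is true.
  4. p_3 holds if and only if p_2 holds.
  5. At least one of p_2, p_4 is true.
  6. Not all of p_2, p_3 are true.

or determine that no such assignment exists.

p_0 = False; p_2 = False; p_3 = False; p_4 = True

  (1) p_2=F ⇒ p_4: vacuous ✓
  (2) p_3=F ⇒ p_2: vacuous ✓
  (3) {p_2, p_0, p_4}: 1 true — at least one ✓
  (4) p_3=F, p_2=F — same ✓
  (5) {p_2, p_4}: 1 true — at least one ✓
  (6) {p_2, p_3}: 0/2 true — not all ✓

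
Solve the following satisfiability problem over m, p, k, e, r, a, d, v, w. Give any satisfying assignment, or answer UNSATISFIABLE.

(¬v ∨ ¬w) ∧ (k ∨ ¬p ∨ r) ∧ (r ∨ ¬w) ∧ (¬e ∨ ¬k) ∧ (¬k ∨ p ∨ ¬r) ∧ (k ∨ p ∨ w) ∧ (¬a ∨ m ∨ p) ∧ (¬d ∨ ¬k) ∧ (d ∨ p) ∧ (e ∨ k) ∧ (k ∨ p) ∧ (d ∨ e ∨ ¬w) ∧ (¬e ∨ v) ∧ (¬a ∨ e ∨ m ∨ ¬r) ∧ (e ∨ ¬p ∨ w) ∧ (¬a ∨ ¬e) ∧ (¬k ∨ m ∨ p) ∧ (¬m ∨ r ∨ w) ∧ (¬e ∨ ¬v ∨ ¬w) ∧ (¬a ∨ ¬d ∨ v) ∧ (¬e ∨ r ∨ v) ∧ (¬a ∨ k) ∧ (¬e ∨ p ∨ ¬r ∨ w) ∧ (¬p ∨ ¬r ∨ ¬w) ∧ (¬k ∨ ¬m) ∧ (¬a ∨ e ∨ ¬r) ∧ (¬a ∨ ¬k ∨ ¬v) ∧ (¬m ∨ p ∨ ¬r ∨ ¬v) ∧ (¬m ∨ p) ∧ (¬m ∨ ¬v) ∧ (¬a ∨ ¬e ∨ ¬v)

m = False; p = True; k = False; e = True; r = True; a = False; d = False; v = True; w = False

Set m = False.
Try p = False:
  (¬a ∨ m ∨ p) forces a = False.
  (d ∨ p) forces d = True.
  (¬d ∨ ¬k) forces k = False.
  clause (k ∨ p) is falsified — backtrack.
So p = True.
Try k = True:
  (¬e ∨ ¬k) forces e = False.
  (¬d ∨ ¬k) forces d = False.
  (d ∨ e ∨ ¬w) forces w = False.
  clause (e ∨ ¬p ∨ w) is falsified — backtrack.
So k = False.
  then (k ∨ ¬p ∨ r) forces r = True.
  then (e ∨ k) forces e = True.
  then (¬e ∨ v) forces v = True.
  then (¬a ∨ ¬e) forces a = False.
  then (¬e ∨ ¬v ∨ ¬w) forces w = False.
Set d = False.
All clauses satisfied.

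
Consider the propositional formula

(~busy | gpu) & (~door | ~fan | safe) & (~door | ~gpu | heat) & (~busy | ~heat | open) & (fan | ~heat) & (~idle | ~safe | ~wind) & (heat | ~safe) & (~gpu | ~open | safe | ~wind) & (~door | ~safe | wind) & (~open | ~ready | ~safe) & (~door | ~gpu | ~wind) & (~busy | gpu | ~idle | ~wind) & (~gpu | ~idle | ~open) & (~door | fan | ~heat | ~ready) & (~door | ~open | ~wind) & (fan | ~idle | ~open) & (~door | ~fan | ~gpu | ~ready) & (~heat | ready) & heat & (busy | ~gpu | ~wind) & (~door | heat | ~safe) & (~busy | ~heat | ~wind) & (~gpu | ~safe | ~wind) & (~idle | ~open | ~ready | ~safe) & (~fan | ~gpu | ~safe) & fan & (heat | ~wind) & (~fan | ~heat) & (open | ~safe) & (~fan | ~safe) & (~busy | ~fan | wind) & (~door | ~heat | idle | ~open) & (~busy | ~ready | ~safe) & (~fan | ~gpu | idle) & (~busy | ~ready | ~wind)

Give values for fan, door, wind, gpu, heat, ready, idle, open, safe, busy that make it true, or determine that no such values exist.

Case fan = True:
  (heat) forces heat = True.
  Clause (~fan | ~heat) is falsified — contradiction.
Case fan = False:
  Clause (fan) is falsified — contradiction.
Both cases fail, so the formula is unsatisfiable.

UNSATISFIABLE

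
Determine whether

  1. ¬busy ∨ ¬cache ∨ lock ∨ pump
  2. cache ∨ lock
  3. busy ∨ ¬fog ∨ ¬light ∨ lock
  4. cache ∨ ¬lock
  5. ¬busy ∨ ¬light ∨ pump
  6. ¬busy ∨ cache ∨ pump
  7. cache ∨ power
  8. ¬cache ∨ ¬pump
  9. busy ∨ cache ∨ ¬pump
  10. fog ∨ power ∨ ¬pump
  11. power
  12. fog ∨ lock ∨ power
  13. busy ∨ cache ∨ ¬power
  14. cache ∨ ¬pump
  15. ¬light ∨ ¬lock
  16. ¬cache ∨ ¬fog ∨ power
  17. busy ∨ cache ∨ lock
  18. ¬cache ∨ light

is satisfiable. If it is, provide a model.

pump=F; lock=F; busy=F; light=T; cache=T; power=T; fog=F

Unit clause (power) forces power = True.
Set pump = False.
Try lock = True:
  (cache ∨ ¬lock) forces cache = True.
  (¬light ∨ ¬lock) forces light = False.
  clause (¬cache ∨ light) is falsified — backtrack.
So lock = False.
  then (cache ∨ lock) forces cache = True.
  then (¬cache ∨ light) forces light = True.
  then (¬busy ∨ ¬cache ∨ lock ∨ pump) forces busy = False.
  then (busy ∨ ¬fog ∨ ¬light ∨ lock) forces fog = False.
All clauses satisfied.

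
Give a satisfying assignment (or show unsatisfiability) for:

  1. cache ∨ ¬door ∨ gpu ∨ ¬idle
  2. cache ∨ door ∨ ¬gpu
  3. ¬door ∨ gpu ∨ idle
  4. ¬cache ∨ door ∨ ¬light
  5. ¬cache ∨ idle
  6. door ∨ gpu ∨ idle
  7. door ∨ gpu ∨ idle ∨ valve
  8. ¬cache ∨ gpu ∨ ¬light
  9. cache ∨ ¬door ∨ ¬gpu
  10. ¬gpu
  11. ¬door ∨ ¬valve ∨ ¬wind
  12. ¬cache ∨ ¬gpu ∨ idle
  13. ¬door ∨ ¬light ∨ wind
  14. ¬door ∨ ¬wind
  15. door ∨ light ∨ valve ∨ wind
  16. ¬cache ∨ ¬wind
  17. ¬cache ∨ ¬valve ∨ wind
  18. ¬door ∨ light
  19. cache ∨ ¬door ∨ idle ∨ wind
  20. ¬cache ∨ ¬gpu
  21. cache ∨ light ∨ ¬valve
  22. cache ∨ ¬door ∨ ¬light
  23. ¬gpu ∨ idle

valve = True, idle = True, light = True, door = False, cache = False, wind = False, gpu = False

Unit clause (¬gpu) forces gpu = False.
Set valve = True.
Try idle = False:
  (¬door ∨ gpu ∨ idle) forces door = False.
  clause (door ∨ gpu ∨ idle) is falsified — backtrack.
So idle = True.
Set light = True.
  then (¬cache ∨ gpu ∨ ¬light) forces cache = False.
  then (cache ∨ ¬door ∨ ¬light) forces door = False.
Set wind = False.
All clauses satisfied.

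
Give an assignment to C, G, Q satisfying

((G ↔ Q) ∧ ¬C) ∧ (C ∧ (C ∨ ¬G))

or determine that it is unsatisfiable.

Case C = True: the conjunct ¬C is False.
Case C = False: the conjunct C is False.
Both cases fail — unsatisfiable.

Unsatisfiable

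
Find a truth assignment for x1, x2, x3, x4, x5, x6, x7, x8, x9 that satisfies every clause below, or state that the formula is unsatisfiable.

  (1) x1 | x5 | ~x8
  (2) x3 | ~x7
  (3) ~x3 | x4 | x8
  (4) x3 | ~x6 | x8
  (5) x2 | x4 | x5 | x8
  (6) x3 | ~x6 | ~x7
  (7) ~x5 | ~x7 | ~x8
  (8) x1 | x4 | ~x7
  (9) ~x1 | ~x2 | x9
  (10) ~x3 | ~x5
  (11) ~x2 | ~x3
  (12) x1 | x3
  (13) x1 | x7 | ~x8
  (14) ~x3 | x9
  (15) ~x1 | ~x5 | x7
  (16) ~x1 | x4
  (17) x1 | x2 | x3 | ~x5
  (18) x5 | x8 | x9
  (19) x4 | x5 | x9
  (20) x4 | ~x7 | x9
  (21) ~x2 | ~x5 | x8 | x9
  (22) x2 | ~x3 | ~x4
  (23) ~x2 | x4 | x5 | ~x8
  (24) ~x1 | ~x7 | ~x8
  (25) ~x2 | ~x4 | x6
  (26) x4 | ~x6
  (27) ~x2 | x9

Set x1 = True.
  then (~x1 | x4) forces x4 = True.
Set x2 = False.
  then (x2 | ~x3 | ~x4) forces x3 = False.
  then (x3 | ~x7) forces x7 = False.
  then (~x1 | ~x5 | x7) forces x5 = False.
Set x6 = True.
  then (x3 | ~x6 | x8) forces x8 = True.
Set x9 = False.
All clauses satisfied.

x1 = True; x2 = False; x3 = False; x4 = True; x5 = False; x6 = True; x7 = False; x8 = True; x9 = False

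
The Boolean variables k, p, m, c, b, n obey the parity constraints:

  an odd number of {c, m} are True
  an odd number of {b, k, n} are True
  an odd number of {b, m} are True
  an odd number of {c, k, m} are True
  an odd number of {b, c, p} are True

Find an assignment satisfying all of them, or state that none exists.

k: False, p: True, m: False, c: True, b: True, n: False

{c, m}: 1 true → odd ✓
{b, k, n}: 1 true → odd ✓
{b, m}: 1 true → odd ✓
{c, k, m}: 1 true → odd ✓
{b, c, p}: 3 true → odd ✓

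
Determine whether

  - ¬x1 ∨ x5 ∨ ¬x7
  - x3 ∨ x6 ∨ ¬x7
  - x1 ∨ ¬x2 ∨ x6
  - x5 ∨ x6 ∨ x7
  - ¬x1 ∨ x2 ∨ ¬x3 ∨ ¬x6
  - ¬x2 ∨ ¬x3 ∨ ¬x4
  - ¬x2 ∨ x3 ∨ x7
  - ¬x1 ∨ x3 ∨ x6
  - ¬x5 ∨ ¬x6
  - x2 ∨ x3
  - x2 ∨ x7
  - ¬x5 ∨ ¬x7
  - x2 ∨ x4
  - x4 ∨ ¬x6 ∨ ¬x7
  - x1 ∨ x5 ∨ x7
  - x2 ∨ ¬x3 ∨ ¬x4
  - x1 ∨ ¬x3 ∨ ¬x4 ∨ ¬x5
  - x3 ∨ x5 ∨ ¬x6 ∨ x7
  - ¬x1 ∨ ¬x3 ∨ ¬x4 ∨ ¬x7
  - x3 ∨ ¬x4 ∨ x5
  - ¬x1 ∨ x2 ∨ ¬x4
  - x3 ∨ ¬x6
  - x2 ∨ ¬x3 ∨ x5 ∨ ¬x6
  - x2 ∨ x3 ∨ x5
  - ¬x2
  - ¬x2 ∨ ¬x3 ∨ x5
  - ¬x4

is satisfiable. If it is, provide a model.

Case x4 = True:
  Clause (¬x4) is falsified — contradiction.
Case x4 = False:
  (x2 ∨ x4) forces x2 = True.
  Clause (¬x2) is falsified — contradiction.
Both cases fail, so the formula is unsatisfiable.

Unsatisfiable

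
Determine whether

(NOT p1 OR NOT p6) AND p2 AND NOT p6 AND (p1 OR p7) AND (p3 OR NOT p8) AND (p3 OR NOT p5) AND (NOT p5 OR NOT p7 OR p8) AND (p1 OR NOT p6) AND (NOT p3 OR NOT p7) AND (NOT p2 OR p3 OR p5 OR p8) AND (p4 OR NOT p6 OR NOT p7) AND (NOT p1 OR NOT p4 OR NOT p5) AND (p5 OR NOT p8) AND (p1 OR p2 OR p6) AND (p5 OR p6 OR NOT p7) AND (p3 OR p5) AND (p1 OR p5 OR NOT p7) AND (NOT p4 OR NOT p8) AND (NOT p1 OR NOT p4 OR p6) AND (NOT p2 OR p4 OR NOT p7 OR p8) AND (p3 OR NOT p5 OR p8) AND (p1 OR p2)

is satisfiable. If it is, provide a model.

p1 = True, p2 = True, p3 = True, p4 = False, p5 = True, p6 = False, p7 = False, p8 = False

Unit clause (p2) forces p2 = True.
Unit clause (NOT p6) forces p6 = False.
Try p1 = False:
  (p1 OR p7) forces p7 = True.
  (NOT p3 OR NOT p7) forces p3 = False.
  (p3 OR NOT p8) forces p8 = False.
  (p3 OR NOT p5) forces p5 = False.
  clause (NOT p2 OR p3 OR p5 OR p8) is falsified — backtrack.
So p1 = True.
  then (NOT p1 OR NOT p4 OR p6) forces p4 = False.
Set p3 = True.
  then (NOT p3 OR NOT p7) forces p7 = False.
Set p5 = True.
Set p8 = False.
All clauses satisfied.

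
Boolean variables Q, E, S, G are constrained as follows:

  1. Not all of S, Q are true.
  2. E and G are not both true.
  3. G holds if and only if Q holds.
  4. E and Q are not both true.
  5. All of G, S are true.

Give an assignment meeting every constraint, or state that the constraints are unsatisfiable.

No satisfying assignment exists.

Case Q = True:
  (1) with Q=T forces S = False.
  Constraint (5) is violated (S=F) — contradiction.
Case Q = False:
  (3) with Q=F forces G = False.
  Constraint (5) is violated (G=F) — contradiction.
Both cases fail — unsatisfiable.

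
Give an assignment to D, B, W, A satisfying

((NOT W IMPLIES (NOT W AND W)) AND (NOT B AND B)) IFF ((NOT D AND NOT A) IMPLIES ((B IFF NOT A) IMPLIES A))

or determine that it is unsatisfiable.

D = False; B = True; W = True; A = False

  ((NOT W IMPLIES (NOT W AND W)) AND (NOT B AND B)) IFF ((NOT D AND NOT A) IMPLIES ((B IFF NOT A) IMPLIES A)) = True
    (NOT W IMPLIES (NOT W AND W)) AND (NOT B AND B) = False
      NOT W IMPLIES (NOT W AND W) = True
        NOT W = False
        NOT W AND W = False
          NOT W = False
      NOT B AND B = False
        NOT B = False
    (NOT D AND NOT A) IMPLIES ((B IFF NOT A) IMPLIES A) = False
      NOT D AND NOT A = True
        NOT D = True
        NOT A = True
      (B IFF NOT A) IMPLIES A = False
        B IFF NOT A = True
          NOT A = True
The formula evaluates to True.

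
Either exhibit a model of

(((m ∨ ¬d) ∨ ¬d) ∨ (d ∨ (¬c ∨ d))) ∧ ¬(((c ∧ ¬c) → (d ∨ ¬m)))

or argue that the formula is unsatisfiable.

The formula is unsatisfiable.

The conjunct ¬(((c ∧ ¬c) → (d ∨ ¬m))) is unsatisfiable on its own:
  d=F, m=F, c=F: evaluates to False.
  d=F, m=F, c=T: evaluates to False.
  d=F, m=T, c=F: evaluates to False.
  d=F, m=T, c=T: evaluates to False.
  d=T, m=F, c=F: evaluates to False.
  d=T, m=F, c=T: evaluates to False.
  d=T, m=T, c=F: evaluates to False.
  d=T, m=T, c=T: evaluates to False.
So the whole conjunction is unsatisfiable.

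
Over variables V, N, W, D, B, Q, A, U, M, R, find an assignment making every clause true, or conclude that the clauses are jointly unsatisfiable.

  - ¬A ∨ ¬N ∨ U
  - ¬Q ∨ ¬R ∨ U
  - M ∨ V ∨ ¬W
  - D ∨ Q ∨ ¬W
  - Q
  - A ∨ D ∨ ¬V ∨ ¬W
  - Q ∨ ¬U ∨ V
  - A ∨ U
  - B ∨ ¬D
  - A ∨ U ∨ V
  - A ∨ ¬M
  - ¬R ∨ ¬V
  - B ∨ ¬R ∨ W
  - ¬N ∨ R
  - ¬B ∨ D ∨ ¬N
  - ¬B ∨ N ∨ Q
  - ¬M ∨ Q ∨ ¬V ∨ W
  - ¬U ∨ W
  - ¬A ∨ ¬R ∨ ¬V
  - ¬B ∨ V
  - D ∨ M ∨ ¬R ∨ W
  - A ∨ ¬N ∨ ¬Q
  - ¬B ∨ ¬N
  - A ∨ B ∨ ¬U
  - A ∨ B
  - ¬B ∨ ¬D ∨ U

V: False, N: False, W: True, D: False, B: False, Q: True, A: True, U: False, M: True, R: False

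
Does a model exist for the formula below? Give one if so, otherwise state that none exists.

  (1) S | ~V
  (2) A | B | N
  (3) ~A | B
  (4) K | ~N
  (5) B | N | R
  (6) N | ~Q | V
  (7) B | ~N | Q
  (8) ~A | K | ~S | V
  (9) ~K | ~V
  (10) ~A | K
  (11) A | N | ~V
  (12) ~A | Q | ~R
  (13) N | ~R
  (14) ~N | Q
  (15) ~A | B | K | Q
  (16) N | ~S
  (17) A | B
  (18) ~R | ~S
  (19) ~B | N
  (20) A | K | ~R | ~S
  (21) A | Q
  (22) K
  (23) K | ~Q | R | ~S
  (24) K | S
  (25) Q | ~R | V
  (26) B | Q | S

B=T; A=T; N=T; Q=T; K=T; V=F; R=F; S=T

Unit clause (K) forces K = True.
In (~K | ~V) only ~V is left, so V = False.
Try B = False:
  (~A | B) forces A = False.
  clause (A | B) is falsified — backtrack.
So B = True.
  then (~B | N) forces N = True.
  then (~N | Q) forces Q = True.
Set A = True.
Set R = False.
Set S = True.
All clauses satisfied.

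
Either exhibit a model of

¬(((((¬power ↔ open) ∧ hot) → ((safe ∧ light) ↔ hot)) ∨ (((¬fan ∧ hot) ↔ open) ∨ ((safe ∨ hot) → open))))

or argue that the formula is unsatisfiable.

safe = False; power = True; light = True; hot = True; open = False; fan = False

  ¬(((((¬power ↔ open) ∧ hot) → ((safe ∧ light) ↔ hot)) ∨ (((¬fan ∧ hot) ↔ open) ∨ ((safe ∨ hot) → open)))) = True
    (((¬power ↔ open) ∧ hot) → ((safe ∧ light) ↔ hot)) ∨ (((¬fan ∧ hot) ↔ open) ∨ ((safe ∨ hot) → open)) = False
      ((¬power ↔ open) ∧ hot) → ((safe ∧ light) ↔ hot) = False
        (¬power ↔ open) ∧ hot = True
          ¬power ↔ open = True
            ¬power = False
        (safe ∧ light) ↔ hot = False
          safe ∧ light = False
      ((¬fan ∧ hot) ↔ open) ∨ ((safe ∨ hot) → open) = False
        (¬fan ∧ hot) ↔ open = False
          ¬fan ∧ hot = True
            ¬fan = True
        (safe ∨ hot) → open = False
          safe ∨ hot = True
The formula evaluates to True.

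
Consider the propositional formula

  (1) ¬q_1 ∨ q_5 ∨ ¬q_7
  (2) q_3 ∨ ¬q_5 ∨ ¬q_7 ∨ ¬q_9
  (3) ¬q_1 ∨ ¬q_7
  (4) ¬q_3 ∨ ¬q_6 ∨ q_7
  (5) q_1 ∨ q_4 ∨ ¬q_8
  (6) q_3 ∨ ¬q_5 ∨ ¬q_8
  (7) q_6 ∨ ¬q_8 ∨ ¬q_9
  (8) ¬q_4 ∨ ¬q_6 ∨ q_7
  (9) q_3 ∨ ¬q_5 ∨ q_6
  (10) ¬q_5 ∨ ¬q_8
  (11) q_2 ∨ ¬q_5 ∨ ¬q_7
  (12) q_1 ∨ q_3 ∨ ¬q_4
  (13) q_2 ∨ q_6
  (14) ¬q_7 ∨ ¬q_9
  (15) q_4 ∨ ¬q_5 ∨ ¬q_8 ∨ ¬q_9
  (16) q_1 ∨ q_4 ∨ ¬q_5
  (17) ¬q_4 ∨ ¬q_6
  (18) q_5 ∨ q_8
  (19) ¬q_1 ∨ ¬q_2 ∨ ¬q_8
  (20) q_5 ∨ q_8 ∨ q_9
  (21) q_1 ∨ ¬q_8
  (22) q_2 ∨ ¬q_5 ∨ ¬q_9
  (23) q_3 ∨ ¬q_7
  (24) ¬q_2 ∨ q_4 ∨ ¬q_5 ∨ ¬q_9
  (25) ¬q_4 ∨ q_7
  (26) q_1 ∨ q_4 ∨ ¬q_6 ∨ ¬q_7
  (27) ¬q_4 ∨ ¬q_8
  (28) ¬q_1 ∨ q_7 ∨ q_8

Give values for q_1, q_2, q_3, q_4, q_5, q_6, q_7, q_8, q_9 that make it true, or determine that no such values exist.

Set q_1 = False.
  then (q_1 ∨ ¬q_8) forces q_8 = False.
  then (q_5 ∨ q_8) forces q_5 = True.
  then (q_1 ∨ q_4 ∨ ¬q_5) forces q_4 = True.
  then (¬q_4 ∨ ¬q_6) forces q_6 = False.
  then (¬q_4 ∨ q_7) forces q_7 = True.
  then (q_3 ∨ ¬q_5 ∨ q_6) forces q_3 = True.
  then (q_2 ∨ ¬q_5 ∨ ¬q_7) forces q_2 = True.
  then (¬q_7 ∨ ¬q_9) forces q_9 = False.
All clauses satisfied.

q_1 = False, q_2 = True, q_3 = True, q_4 = True, q_5 = True, q_6 = False, q_7 = True, q_8 = False, q_9 = False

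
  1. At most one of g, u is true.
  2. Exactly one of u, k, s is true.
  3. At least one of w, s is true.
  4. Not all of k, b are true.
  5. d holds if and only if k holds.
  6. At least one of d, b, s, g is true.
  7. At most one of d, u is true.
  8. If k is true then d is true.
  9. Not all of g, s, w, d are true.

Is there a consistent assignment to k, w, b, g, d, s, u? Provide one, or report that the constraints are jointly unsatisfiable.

k=F, w=T, b=F, g=F, d=F, s=T, u=F

  (1) {g, u}: 0 true — at most one ✓
  (2) {u, k, s}: 1 true — exactly one ✓
  (3) {w, s}: 2 true — at least one ✓
  (4) {k, b}: 0/2 true — not all ✓
  (5) d=F, k=F — same ✓
  (6) {d, b, s, g}: 1 true — at least one ✓
  (7) {d, u}: 0 true — at most one ✓
  (8) k=F ⇒ d: vacuous ✓
  (9) {g, s, w, d}: 2/4 true — not all ✓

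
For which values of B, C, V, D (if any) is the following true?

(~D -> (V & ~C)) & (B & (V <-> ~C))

B = True, C = False, V = True, D = True

  ~D -> (V & ~C) = True
    ~D = False
    V & ~C = True
      ~C = True
  B & (V <-> ~C) = True
    V <-> ~C = True
      ~C = True
Both conjuncts True, so the formula holds.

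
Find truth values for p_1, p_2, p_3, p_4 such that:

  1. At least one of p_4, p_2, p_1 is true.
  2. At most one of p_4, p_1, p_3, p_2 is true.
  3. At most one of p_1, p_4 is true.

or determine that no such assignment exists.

p_1=T; p_2=F; p_3=F; p_4=F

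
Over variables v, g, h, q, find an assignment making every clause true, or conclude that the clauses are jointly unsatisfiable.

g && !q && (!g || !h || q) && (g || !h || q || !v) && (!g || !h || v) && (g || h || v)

v: True, g: True, h: False, q: False

Unit clause (g) forces g = True.
Unit clause (!q) forces q = False.
In (!g || !h || q) only !h is left, so h = False.
Set v = True.
Check each clause:
  (g): g holds.
  (!q): !q holds.
  (!g || !h || q): !h holds.
  (g || !h || q || !v): g holds.
  (!g || !h || v): !h holds.
  (g || h || v): g holds.
All clauses satisfied.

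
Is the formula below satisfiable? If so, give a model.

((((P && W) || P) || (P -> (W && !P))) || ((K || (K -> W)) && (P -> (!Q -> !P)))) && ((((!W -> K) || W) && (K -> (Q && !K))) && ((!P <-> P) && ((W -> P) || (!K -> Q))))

Unsatisfiable — no assignment works.

The conjunct !P <-> P is unsatisfiable on its own:
  P=F: evaluates to False.
  P=T: evaluates to False.
So the whole conjunction is unsatisfiable.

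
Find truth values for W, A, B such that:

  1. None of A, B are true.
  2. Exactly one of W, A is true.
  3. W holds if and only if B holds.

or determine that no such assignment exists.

The formula is unsatisfiable.

Case A = True:
  Constraint (1) is violated (A=T) — contradiction.
Case A = False:
  (1) forces B = False.
  (2) with A=F forces W = True.
  Constraint (3) is violated (W=T, B=F) — contradiction.
Both cases fail — unsatisfiable.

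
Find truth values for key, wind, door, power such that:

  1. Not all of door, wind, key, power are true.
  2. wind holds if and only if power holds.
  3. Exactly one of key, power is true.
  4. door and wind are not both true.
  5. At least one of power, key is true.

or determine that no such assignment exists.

key = True; wind = False; door = True; power = False

  (1) {door, wind, key, power}: 2/4 true — not all ✓
  (2) wind=F, power=F — same ✓
  (3) {key, power}: 1 true — exactly one ✓
  (4) door=T, wind=F — not both ✓
  (5) {power, key}: 1 true — at least one ✓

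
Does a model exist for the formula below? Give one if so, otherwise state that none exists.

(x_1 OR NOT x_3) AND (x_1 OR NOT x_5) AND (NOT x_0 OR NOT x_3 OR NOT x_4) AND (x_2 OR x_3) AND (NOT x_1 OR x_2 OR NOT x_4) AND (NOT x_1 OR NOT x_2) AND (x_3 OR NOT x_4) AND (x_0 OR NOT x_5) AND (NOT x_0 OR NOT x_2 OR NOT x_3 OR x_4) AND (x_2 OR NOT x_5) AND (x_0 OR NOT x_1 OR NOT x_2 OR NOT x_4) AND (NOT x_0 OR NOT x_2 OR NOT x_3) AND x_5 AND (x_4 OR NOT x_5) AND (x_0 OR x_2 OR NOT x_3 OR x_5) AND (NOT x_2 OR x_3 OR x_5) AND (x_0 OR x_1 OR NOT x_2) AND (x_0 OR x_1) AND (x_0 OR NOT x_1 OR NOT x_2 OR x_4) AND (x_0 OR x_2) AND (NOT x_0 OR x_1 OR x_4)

UNSATISFIABLE

Case x_5 = True:
  (x_1 OR NOT x_5) forces x_1 = True.
  (NOT x_1 OR NOT x_2) forces x_2 = False.
  Clause (x_2 OR NOT x_5) is falsified — contradiction.
Case x_5 = False:
  Clause (x_5) is falsified — contradiction.
Both cases fail, so the formula is unsatisfiable.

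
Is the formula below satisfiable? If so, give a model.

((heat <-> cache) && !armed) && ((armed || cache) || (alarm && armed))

cache: True; alarm: True; armed: False; heat: True

  (heat <-> cache) && !armed = True
    heat <-> cache = True
    !armed = True
  (armed || cache) || (alarm && armed) = True
    armed || cache = True
    alarm && armed = False
Both conjuncts True, so the formula holds.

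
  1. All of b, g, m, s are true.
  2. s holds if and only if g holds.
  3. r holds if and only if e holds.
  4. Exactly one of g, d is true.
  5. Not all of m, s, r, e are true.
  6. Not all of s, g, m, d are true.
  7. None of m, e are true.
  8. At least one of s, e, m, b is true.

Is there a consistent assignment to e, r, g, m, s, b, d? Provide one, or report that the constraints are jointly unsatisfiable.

The formula is unsatisfiable.

Case m = True:
  Constraint (7) is violated (m=T) — contradiction.
Case m = False:
  Constraint (1) is violated (m=F) — contradiction.
Both cases fail — unsatisfiable.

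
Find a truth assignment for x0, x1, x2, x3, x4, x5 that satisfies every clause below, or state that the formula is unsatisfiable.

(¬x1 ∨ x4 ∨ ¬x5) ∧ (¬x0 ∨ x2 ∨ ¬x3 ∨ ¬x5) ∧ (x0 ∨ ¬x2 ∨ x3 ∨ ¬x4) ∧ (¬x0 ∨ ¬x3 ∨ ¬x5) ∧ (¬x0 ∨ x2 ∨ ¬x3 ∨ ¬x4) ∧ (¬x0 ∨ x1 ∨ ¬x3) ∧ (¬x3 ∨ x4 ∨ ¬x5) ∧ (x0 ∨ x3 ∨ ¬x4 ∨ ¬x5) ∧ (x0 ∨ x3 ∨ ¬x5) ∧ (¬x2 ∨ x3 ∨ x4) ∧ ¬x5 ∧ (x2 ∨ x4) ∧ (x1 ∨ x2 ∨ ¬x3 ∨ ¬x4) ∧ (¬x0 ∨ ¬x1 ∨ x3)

Unit clause (¬x5) forces x5 = False.
Set x0 = False.
Set x1 = False.
Set x2 = True.
Try x3 = False:
  (x0 ∨ ¬x2 ∨ x3 ∨ ¬x4) forces x4 = False.
  clause (¬x2 ∨ x3 ∨ x4) is falsified — backtrack.
So x3 = True.
Set x4 = False.
All clauses satisfied.

x0 = False, x1 = False, x2 = True, x3 = True, x4 = False, x5 = False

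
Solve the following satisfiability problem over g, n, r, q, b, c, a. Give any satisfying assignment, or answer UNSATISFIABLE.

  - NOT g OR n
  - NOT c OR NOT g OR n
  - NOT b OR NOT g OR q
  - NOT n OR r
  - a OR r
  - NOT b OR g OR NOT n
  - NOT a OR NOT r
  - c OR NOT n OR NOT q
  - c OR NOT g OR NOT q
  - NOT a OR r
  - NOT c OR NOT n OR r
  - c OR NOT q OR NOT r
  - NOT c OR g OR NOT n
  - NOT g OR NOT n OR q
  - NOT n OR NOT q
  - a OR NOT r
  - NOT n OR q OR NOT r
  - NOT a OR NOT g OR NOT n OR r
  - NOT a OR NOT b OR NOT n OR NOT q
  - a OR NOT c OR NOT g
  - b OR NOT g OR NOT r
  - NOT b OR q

Case a = True:
  (NOT a OR NOT r) forces r = False.
  Clause (NOT a OR r) is falsified — contradiction.
Case a = False:
  (a OR r) forces r = True.
  Clause (a OR NOT r) is falsified — contradiction.
Both cases fail, so the formula is unsatisfiable.

Unsatisfiable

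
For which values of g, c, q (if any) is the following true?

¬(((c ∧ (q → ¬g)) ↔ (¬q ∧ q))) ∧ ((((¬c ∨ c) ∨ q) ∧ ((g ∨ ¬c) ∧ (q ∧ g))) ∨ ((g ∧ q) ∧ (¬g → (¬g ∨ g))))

Unsatisfiable — no assignment works.

Case g = True: the formula simplifies to ¬(((c ∧ ¬q) ↔ (¬q ∧ q))) ∧ ((((¬c ∨ c) ∨ q) ∧ q) ∨ q).
  q = True: the conjunct ¬(((c ∧ ¬q) ↔ (¬q ∧ q))) becomes ¬((False ↔ False)) = False.
  q = False: the conjunct (((¬c ∨ c) ∨ q) ∧ q) ∨ q becomes ((¬c ∨ c) ∧ False) ∨ False = False.
Case g = False: the conjunct (((¬c ∨ c) ∨ q) ∧ ((g ∨ ¬c) ∧ (q ∧ g))) ∨ ((g ∧ q) ∧ (¬g → (¬g ∨ g))) becomes (((¬c ∨ c) ∨ q) ∧ False) ∨ (False ∧ True) = False.
Both cases fail — unsatisfiable.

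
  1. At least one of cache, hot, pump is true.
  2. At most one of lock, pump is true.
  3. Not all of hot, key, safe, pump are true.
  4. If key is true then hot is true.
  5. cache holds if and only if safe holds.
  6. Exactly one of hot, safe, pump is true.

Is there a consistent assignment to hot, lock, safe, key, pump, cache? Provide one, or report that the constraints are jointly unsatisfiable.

hot = True; lock = True; safe = False; key = False; pump = False; cache = False

  (1) {cache, hot, pump}: 1 true — at least one ✓
  (2) {lock, pump}: 1 true — at most one ✓
  (3) {hot, key, safe, pump}: 1/4 true — not all ✓
  (4) key=F ⇒ hot: vacuous ✓
  (5) cache=F, safe=F — same ✓
  (6) {hot, safe, pump}: 1 true — exactly one ✓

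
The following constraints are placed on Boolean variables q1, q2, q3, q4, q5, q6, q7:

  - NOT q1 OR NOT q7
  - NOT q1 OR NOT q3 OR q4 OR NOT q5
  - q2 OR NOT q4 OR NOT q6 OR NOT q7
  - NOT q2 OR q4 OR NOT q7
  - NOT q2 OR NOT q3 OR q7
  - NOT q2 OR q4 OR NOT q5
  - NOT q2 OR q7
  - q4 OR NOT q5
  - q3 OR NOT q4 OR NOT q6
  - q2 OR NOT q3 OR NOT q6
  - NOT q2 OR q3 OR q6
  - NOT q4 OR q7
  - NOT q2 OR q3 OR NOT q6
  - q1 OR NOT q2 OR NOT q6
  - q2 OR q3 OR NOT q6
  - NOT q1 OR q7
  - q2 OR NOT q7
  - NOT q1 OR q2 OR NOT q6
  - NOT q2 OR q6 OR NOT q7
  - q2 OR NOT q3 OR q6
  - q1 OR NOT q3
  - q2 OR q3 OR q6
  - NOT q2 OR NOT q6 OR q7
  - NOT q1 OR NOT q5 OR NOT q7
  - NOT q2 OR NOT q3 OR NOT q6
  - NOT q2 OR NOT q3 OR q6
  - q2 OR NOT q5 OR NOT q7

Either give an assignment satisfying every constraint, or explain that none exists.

Case q1 = True:
  (NOT q1 OR NOT q7) forces q7 = False.
  Clause (NOT q1 OR q7) is falsified — contradiction.
Case q1 = False:
  (q1 OR NOT q3) forces q3 = False.
  If q2 = True:
    (NOT q2 OR q7) forces q7 = True.
    (NOT q2 OR q4 OR NOT q7) forces q4 = True.
    (q3 OR NOT q4 OR NOT q6) forces q6 = False.
    clause (NOT q2 OR q3 OR q6) is falsified.
  If q2 = False:
    (q2 OR q3 OR NOT q6) forces q6 = False.
    clause (q2 OR q3 OR q6) is falsified.
  Every sub-case reaches a contradiction.
Both cases fail, so the formula is unsatisfiable.

UNSATISFIABLE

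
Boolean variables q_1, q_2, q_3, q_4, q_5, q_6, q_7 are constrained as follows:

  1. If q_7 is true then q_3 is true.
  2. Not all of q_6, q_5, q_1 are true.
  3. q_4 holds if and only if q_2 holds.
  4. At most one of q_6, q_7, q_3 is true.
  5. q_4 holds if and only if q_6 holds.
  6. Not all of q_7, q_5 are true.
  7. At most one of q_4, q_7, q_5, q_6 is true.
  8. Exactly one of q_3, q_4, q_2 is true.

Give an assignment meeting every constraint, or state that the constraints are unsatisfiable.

q_1 = True, q_2 = False, q_3 = True, q_4 = False, q_5 = False, q_6 = False, q_7 = False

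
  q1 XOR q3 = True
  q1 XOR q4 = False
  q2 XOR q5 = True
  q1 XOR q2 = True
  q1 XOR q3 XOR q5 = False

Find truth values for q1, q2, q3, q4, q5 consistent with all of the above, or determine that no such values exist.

q1 = True; q2 = False; q3 = False; q4 = True; q5 = True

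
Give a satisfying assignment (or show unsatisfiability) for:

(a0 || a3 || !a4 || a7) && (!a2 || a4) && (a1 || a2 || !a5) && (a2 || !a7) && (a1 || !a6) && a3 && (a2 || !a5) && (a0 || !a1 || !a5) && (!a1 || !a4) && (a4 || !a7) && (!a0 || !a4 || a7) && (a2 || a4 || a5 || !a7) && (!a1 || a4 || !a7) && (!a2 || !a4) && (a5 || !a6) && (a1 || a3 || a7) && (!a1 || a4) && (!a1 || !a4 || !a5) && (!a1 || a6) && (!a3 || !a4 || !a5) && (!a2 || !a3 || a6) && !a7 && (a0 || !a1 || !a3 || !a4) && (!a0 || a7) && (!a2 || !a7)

Unit clause (a3) forces a3 = True.
Unit clause (!a7) forces a7 = False.
In (!a0 || a7) only !a0 is left, so a0 = False.
Try a1 = True:
  (a0 || !a1 || !a5) forces a5 = False.
  (!a1 || !a4) forces a4 = False.
  clause (!a1 || a4) is falsified — backtrack.
So a1 = False.
  then (a1 || !a6) forces a6 = False.
  then (!a2 || !a3 || a6) forces a2 = False.
  then (a1 || a2 || !a5) forces a5 = False.
Set a4 = True.
All clauses satisfied.

a0 = False; a1 = False; a2 = False; a3 = True; a4 = True; a5 = False; a6 = False; a7 = False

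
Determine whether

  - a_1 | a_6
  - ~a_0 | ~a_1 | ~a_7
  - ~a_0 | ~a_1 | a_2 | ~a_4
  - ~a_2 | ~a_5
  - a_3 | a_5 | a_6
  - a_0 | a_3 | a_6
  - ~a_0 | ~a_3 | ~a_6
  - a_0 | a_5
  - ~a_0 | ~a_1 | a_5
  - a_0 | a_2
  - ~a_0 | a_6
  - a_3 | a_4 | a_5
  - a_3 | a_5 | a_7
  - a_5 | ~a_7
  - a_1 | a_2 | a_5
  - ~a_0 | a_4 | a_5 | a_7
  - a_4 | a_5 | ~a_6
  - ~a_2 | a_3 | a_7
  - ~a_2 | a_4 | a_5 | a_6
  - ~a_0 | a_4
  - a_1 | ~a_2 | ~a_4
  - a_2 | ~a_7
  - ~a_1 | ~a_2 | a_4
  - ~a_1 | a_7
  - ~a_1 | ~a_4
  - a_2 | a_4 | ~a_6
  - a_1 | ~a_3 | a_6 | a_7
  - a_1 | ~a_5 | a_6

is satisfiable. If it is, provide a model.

a_0: True; a_1: False; a_2: False; a_3: False; a_4: True; a_5: True; a_6: True; a_7: False

Try a_0 = False:
  (a_0 | a_5) forces a_5 = True.
  (~a_2 | ~a_5) forces a_2 = False.
  clause (a_0 | a_2) is falsified — backtrack.
So a_0 = True.
  then (~a_0 | a_6) forces a_6 = True.
  then (~a_0 | a_4) forces a_4 = True.
  then (~a_1 | ~a_4) forces a_1 = False.
  then (~a_0 | ~a_3 | ~a_6) forces a_3 = False.
  then (a_1 | ~a_2 | ~a_4) forces a_2 = False.
  then (a_2 | ~a_7) forces a_7 = False.
  then (a_3 | a_5 | a_7) forces a_5 = True.
All clauses satisfied.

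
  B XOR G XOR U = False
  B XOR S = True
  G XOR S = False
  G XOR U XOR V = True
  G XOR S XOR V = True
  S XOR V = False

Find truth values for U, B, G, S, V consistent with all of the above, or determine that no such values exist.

U = True, B = False, G = True, S = True, V = True

B XOR G XOR U = F XOR T XOR T = False ✓
B XOR S = F XOR T = True ✓
G XOR S = T XOR T = False ✓
G XOR U XOR V = T XOR T XOR T = True ✓
G XOR S XOR V = T XOR T XOR T = True ✓
S XOR V = T XOR T = False ✓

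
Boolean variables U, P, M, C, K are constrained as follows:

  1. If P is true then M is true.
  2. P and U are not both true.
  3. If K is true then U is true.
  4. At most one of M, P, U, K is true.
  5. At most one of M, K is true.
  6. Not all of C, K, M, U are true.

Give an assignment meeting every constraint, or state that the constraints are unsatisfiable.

U=T, P=F, M=F, C=F, K=F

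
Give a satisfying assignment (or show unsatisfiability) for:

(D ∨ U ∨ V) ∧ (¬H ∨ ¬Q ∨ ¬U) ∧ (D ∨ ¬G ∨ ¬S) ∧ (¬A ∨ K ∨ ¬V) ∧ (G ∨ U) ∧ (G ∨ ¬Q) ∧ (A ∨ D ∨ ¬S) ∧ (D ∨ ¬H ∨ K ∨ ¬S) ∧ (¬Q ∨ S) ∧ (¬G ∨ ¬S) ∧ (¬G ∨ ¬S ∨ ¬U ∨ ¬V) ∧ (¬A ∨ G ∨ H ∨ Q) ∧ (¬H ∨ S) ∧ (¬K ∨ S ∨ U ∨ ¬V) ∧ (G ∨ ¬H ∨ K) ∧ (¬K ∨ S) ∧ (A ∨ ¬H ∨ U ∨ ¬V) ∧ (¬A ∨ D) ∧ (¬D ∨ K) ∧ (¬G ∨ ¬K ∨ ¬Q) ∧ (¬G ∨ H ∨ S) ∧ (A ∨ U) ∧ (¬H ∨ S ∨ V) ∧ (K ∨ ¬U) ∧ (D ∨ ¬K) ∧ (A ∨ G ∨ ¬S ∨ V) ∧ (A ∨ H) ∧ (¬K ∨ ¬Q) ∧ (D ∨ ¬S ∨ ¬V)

Set A = True.
  then (¬A ∨ D) forces D = True.
  then (¬D ∨ K) forces K = True.
  then (¬K ∨ ¬Q) forces Q = False.
  then (¬K ∨ S) forces S = True.
  then (¬G ∨ ¬S) forces G = False.
  then (¬A ∨ G ∨ H ∨ Q) forces H = True.
  then (G ∨ U) forces U = True.
Set V = False.
All clauses satisfied.

A = True, D = True, S = True, Q = False, V = False, K = True, G = False, U = True, H = True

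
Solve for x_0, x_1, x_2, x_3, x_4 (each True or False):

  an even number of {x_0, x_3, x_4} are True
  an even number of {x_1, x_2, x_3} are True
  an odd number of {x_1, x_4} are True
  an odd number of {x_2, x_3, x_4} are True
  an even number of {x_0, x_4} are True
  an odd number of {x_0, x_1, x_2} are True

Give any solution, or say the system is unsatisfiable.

x_0 = True, x_1 = False, x_2 = False, x_3 = False, x_4 = True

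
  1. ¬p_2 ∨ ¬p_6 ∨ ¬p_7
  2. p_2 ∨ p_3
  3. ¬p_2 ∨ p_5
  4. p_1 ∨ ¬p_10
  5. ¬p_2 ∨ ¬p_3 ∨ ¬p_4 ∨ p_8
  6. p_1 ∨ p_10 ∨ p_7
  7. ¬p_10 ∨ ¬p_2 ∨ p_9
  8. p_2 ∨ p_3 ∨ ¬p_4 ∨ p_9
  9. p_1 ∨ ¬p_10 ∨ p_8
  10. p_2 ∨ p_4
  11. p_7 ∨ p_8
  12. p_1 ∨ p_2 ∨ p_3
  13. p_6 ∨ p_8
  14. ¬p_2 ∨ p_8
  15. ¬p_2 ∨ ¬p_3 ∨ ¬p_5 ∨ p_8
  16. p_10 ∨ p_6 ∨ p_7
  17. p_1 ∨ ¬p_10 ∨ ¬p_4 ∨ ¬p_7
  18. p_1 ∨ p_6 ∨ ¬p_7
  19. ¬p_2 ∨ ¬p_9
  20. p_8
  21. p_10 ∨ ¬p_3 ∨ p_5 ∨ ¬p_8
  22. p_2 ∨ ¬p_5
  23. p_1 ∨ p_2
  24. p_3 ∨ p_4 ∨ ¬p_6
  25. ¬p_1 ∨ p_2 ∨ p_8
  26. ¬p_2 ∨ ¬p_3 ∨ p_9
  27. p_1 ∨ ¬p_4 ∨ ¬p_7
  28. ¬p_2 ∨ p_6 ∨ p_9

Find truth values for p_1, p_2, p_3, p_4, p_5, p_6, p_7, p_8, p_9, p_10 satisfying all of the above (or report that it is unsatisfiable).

Unit clause (p_8) forces p_8 = True.
Try p_1 = False:
  (p_1 ∨ ¬p_10) forces p_10 = False.
  (p_1 ∨ p_10 ∨ p_7) forces p_7 = True.
  (p_1 ∨ p_6 ∨ ¬p_7) forces p_6 = True.
  (¬p_2 ∨ ¬p_6 ∨ ¬p_7) forces p_2 = False.
  clause (p_1 ∨ p_2) is falsified — backtrack.
So p_1 = True.
Set p_2 = False.
  then (p_2 ∨ p_3) forces p_3 = True.
  then (p_2 ∨ p_4) forces p_4 = True.
  then (p_2 ∨ ¬p_5) forces p_5 = False.
  then (p_10 ∨ ¬p_3 ∨ p_5 ∨ ¬p_8) forces p_10 = True.
Set p_6 = False.
Set p_7 = True.
Set p_9 = False.
All clauses satisfied.

p_1=T, p_2=F, p_3=T, p_4=T, p_5=F, p_6=F, p_7=T, p_8=T, p_9=F, p_10=T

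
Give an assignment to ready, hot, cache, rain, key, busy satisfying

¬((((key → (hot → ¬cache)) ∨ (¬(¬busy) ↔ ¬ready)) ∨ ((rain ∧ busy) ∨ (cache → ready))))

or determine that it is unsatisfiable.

ready: False, hot: True, cache: True, rain: True, key: True, busy: False

  ¬((((key → (hot → ¬cache)) ∨ (¬(¬busy) ↔ ¬ready)) ∨ ((rain ∧ busy) ∨ (cache → ready)))) = True
    ((key → (hot → ¬cache)) ∨ (¬(¬busy) ↔ ¬ready)) ∨ ((rain ∧ busy) ∨ (cache → ready)) = False
      (key → (hot → ¬cache)) ∨ (¬(¬busy) ↔ ¬ready) = False
        key → (hot → ¬cache) = False
          hot → ¬cache = False
            ¬cache = False
        ¬(¬busy) ↔ ¬ready = False
          ¬(¬busy) = False
            ¬busy = True
          ¬ready = True
      (rain ∧ busy) ∨ (cache → ready) = False
        rain ∧ busy = False
        cache → ready = False
The formula evaluates to True.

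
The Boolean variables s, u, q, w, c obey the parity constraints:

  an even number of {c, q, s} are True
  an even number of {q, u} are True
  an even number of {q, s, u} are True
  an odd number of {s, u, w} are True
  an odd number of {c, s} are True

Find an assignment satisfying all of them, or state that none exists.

s=F; u=T; q=T; w=F; c=T

{c, q, s}: 2 true → even ✓
{q, u}: 2 true → even ✓
{q, s, u}: 2 true → even ✓
{s, u, w}: 1 true → odd ✓
{c, s}: 1 true → odd ✓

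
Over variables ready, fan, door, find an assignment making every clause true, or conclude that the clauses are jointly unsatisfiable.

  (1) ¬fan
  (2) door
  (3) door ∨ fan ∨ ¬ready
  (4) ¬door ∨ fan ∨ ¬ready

Unit clause (¬fan) forces fan = False.
Unit clause (door) forces door = True.
In (¬door ∨ fan ∨ ¬ready) only ¬ready is left, so ready = False.
Check each clause:
  (¬fan): ¬fan holds.
  (door): door holds.
  (door ∨ fan ∨ ¬ready): door holds.
  (¬door ∨ fan ∨ ¬ready): ¬ready holds.
All clauses satisfied.

ready=F, fan=F, door=T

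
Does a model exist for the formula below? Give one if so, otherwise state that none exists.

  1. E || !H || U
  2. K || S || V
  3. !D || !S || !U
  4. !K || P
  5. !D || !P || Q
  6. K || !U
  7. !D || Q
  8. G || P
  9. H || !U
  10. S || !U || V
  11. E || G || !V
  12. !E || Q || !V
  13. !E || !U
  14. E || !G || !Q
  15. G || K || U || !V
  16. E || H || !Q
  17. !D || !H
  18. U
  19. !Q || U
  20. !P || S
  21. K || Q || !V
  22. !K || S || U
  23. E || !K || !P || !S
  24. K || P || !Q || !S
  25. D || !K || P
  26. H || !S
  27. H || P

No satisfying assignment exists.

Case U = True:
  (K || !U) forces K = True.
  (!K || P) forces P = True.
  (H || !U) forces H = True.
  (!E || !U) forces E = False.
  (!D || !H) forces D = False.
  (!P || S) forces S = True.
  Clause (E || !K || !P || !S) is falsified — contradiction.
Case U = False:
  Clause (U) is falsified — contradiction.
Both cases fail, so the formula is unsatisfiable.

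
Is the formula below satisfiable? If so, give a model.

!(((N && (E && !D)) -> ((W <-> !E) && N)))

D: False, E: True, W: True, N: True

  !(((N && (E && !D)) -> ((W <-> !E) && N))) = True
    (N && (E && !D)) -> ((W <-> !E) && N) = False
      N && (E && !D) = True
        E && !D = True
          !D = True
      (W <-> !E) && N = False
        W <-> !E = False
          !E = False
The formula evaluates to True.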